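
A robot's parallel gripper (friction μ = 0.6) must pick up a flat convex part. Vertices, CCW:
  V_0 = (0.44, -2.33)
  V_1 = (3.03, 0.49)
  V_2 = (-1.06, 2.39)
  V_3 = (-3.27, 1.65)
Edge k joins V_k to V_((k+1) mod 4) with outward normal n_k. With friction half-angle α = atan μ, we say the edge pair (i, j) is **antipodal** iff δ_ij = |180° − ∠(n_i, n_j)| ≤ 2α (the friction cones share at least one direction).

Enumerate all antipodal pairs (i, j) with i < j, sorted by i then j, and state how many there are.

α = atan 0.6 = 30.96°;  2α = 61.93°
n_0 = (+0.7365, -0.6764)
n_1 = (+0.4213, +0.9069)
n_2 = (-0.3175, +0.9483)
n_3 = (-0.7315, -0.6819)
  (0,1): δ = 72.35°  ·
  (0,2): δ = 28.92°  ✓
  (0,3): δ = 85.55°  ·
  (1,2): δ = 136.57°  ·
  (1,3): δ = 22.09°  ✓
  (2,3): δ = 65.52°  ·
antipodal pairs: 2

count = 2; pairs: (0,2), (1,3)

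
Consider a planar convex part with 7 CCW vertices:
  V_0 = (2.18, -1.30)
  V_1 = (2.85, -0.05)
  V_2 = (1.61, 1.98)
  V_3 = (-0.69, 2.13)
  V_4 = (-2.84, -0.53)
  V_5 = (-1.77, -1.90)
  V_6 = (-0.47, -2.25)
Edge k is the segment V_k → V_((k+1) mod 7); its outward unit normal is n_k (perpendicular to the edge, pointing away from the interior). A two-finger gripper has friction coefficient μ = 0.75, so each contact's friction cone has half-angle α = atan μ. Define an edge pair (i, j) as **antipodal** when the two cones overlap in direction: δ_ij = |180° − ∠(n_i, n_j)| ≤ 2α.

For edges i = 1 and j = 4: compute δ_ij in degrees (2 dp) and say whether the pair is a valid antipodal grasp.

α = atan 0.75 = 36.87°;  2α = 73.74°
edge 1: e_1 = (-1.24, +2.03);  n_1 = (+0.8534, +0.5213)
edge 4: e_4 = (+1.07, -1.37);  n_4 = (-0.7881, -0.6155)
∠(n_1, n_4) = 173.43°
δ = |180° − 173.43°| = 6.57°
6.57° ≤ 2α = 73.74°  →  valid

δ = 6.57°, valid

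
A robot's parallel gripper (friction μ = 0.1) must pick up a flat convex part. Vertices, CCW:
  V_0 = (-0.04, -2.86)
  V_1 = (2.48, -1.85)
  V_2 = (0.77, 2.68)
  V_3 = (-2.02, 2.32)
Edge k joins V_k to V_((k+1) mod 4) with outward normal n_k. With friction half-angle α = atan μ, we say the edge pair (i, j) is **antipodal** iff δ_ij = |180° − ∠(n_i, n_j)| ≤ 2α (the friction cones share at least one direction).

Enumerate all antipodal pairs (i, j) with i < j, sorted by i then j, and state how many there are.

α = atan 0.1 = 5.71°;  2α = 11.42°
n_0 = (+0.3720, -0.9282)
n_1 = (+0.9356, +0.3532)
n_2 = (-0.1280, +0.9918)
n_3 = (-0.9341, -0.3570)
  (0,1): δ = 91.16°  ·
  (0,2): δ = 14.49°  ·
  (0,3): δ = 89.08°  ·
  (1,2): δ = 103.33°  ·
  (1,3): δ = 0.24°  ✓
  (2,3): δ = 76.43°  ·
antipodal pairs: 1

count = 1; pairs: (1,3)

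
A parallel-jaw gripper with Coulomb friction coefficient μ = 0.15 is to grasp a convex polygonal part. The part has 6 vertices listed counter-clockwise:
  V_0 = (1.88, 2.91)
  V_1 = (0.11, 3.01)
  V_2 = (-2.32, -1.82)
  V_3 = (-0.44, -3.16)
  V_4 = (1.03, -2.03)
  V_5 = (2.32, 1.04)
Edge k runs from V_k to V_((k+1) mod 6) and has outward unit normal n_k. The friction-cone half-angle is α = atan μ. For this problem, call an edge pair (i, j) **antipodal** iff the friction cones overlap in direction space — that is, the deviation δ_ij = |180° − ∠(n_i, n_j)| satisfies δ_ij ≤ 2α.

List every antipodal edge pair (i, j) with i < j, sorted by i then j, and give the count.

count = 1; pairs: (1,4)

α = atan 0.15 = 8.53°;  2α = 17.06°
n_0 = (+0.0564, +0.9984)
n_1 = (-0.8933, +0.4494)
n_2 = (-0.5804, -0.8143)
n_3 = (+0.6095, -0.7928)
n_4 = (+0.9219, -0.3874)
n_5 = (+0.9734, +0.2290)
  (0,1): δ = 113.47°  ·
  (0,2): δ = 32.25°  ·
  (0,3): δ = 40.78°  ·
  (0,4): δ = 70.44°  ·
  (0,5): δ = 106.47°  ·
  (1,2): δ = 98.77°  ·
  (1,3): δ = 25.74°  ·
  (1,4): δ = 3.92°  ✓
  (1,5): δ = 39.95°  ·
  (2,3): δ = 106.97°  ·
  (2,4): δ = 77.31°  ·
  (2,5): δ = 41.28°  ·
  (3,4): δ = 150.34°  ·
  (3,5): δ = 114.31°  ·
  (4,5): δ = 143.97°  ·
antipodal pairs: 1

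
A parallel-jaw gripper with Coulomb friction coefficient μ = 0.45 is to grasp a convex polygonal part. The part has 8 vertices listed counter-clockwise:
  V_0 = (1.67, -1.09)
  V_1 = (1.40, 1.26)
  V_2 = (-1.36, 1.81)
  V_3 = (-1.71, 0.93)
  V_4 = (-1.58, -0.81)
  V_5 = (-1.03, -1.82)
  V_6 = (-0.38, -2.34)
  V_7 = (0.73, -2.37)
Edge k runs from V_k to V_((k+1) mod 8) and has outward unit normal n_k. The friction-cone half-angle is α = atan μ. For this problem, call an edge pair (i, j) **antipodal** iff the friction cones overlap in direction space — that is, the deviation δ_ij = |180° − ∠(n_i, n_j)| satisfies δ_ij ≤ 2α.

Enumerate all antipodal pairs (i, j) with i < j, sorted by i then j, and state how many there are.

count = 8; pairs: (0,2), (0,3), (0,4), (0,5), (1,5), (1,6), (2,7), (3,7)

α = atan 0.45 = 24.23°;  2α = 48.46°
n_0 = (+0.9935, +0.1141)
n_1 = (+0.1954, +0.9807)
n_2 = (-0.9292, +0.3696)
n_3 = (-0.9972, -0.0745)
n_4 = (-0.8782, -0.4782)
n_5 = (-0.6247, -0.7809)
n_6 = (-0.0270, -0.9996)
n_7 = (+0.8060, -0.5919)
  (0,1): δ = 107.82°  ·
  (0,2): δ = 28.24°  ✓
  (0,3): δ = 2.28°  ✓
  (0,4): δ = 22.02°  ✓
  (0,5): δ = 44.79°  ✓
  (0,6): δ = 81.90°  ·
  (0,7): δ = 137.15°  ·
  (1,2): δ = 100.42°  ·
  (1,3): δ = 74.46°  ·
  (1,4): δ = 50.16°  ·
  (1,5): δ = 27.39°  ✓
  (1,6): δ = 9.72°  ✓
  (1,7): δ = 64.98°  ·
  (2,3): δ = 154.04°  ·
  (2,4): δ = 129.74°  ·
  (2,5): δ = 106.97°  ·
  (2,6): δ = 69.86°  ·
  (2,7): δ = 14.60°  ✓
  (3,4): δ = 155.70°  ·
  (3,5): δ = 132.93°  ·
  (3,6): δ = 95.82°  ·
  (3,7): δ = 40.57°  ✓
  (4,5): δ = 157.23°  ·
  (4,6): δ = 120.12°  ·
  (4,7): δ = 64.86°  ·
  (5,6): δ = 142.89°  ·
  (5,7): δ = 87.63°  ·
  (6,7): δ = 124.74°  ·
antipodal pairs: 8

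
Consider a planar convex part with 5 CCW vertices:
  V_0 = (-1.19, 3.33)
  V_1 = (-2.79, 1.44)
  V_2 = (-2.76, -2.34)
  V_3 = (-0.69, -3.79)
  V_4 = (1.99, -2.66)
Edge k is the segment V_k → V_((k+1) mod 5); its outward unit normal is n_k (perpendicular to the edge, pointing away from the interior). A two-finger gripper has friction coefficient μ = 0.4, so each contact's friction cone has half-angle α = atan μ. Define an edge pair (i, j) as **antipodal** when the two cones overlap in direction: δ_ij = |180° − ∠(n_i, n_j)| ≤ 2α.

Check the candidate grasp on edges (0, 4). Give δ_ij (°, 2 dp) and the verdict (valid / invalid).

α = atan 0.4 = 21.80°;  2α = 43.60°
edge 0: e_0 = (-1.60, -1.89);  n_0 = (-0.7632, +0.6461)
edge 4: e_4 = (-3.18, +5.99);  n_4 = (+0.8832, +0.4689)
∠(n_0, n_4) = 111.79°
δ = |180° − 111.79°| = 68.21°
68.21° > 2α = 43.60°  →  invalid

δ = 68.21°, invalid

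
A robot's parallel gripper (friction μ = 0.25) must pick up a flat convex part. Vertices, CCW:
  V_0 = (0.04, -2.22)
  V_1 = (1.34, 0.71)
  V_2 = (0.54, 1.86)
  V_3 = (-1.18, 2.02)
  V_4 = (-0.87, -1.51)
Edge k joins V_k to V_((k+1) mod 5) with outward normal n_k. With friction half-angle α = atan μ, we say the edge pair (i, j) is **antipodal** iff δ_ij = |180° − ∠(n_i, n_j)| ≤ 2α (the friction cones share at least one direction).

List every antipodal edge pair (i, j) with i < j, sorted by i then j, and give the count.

count = 1; pairs: (1,4)

α = atan 0.25 = 14.04°;  2α = 28.07°
n_0 = (+0.9141, -0.4056)
n_1 = (+0.8209, +0.5711)
n_2 = (+0.0926, +0.9957)
n_3 = (-0.9962, -0.0875)
n_4 = (-0.6151, -0.7884)
  (0,1): δ = 121.25°  ·
  (0,2): δ = 71.39°  ·
  (0,3): δ = 28.94°  ·
  (0,4): δ = 75.96°  ·
  (1,2): δ = 130.14°  ·
  (1,3): δ = 29.81°  ·
  (1,4): δ = 17.21°  ✓
  (2,3): δ = 79.67°  ·
  (2,4): δ = 32.65°  ·
  (3,4): δ = 132.98°  ·
antipodal pairs: 1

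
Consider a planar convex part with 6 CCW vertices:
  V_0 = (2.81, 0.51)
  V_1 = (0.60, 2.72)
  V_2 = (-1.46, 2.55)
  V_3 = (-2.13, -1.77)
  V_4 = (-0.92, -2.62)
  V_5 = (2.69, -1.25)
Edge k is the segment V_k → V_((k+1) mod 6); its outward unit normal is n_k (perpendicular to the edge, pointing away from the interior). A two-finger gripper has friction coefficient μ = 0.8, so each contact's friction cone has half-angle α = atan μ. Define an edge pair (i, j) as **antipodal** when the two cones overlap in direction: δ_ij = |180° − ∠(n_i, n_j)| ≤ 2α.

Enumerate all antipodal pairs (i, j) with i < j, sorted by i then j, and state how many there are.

α = atan 0.8 = 38.66°;  2α = 77.32°
n_0 = (+0.7071, +0.7071)
n_1 = (-0.0822, +0.9966)
n_2 = (-0.9882, +0.1533)
n_3 = (-0.5748, -0.8183)
n_4 = (+0.3548, -0.9349)
n_5 = (+0.9977, -0.0680)
  (0,1): δ = 130.28°  ·
  (0,2): δ = 53.82°  ✓
  (0,3): δ = 9.91°  ✓
  (0,4): δ = 65.78°  ✓
  (0,5): δ = 131.10°  ·
  (1,2): δ = 103.53°  ·
  (1,3): δ = 39.80°  ✓
  (1,4): δ = 16.06°  ✓
  (1,5): δ = 81.38°  ·
  (2,3): δ = 116.27°  ·
  (2,4): δ = 60.40°  ✓
  (2,5): δ = 4.92°  ✓
  (3,4): δ = 124.13°  ·
  (3,5): δ = 58.81°  ✓
  (4,5): δ = 114.68°  ·
antipodal pairs: 8

count = 8; pairs: (0,2), (0,3), (0,4), (1,3), (1,4), (2,4), (2,5), (3,5)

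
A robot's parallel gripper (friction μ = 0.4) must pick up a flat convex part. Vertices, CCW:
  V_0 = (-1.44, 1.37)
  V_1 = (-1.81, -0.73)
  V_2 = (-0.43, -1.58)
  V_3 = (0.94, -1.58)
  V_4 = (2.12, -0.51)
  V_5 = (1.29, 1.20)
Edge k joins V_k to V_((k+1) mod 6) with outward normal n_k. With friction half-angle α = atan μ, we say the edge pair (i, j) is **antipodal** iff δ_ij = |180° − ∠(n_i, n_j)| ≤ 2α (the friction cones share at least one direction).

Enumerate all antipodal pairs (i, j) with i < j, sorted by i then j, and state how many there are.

α = atan 0.4 = 21.80°;  2α = 43.60°
n_0 = (-0.9848, +0.1735)
n_1 = (-0.5244, -0.8514)
n_2 = (+0.0000, -1.0000)
n_3 = (+0.6717, -0.7408)
n_4 = (+0.8996, +0.4367)
n_5 = (+0.0622, +0.9981)
  (0,1): δ = 111.64°  ·
  (0,2): δ = 80.01°  ·
  (0,3): δ = 37.81°  ✓
  (0,4): δ = 35.88°  ✓
  (0,5): δ = 96.43°  ·
  (1,2): δ = 148.37°  ·
  (1,3): δ = 106.17°  ·
  (1,4): δ = 32.48°  ✓
  (1,5): δ = 28.07°  ✓
  (2,3): δ = 137.80°  ·
  (2,4): δ = 64.11°  ·
  (2,5): δ = 3.56°  ✓
  (3,4): δ = 106.31°  ·
  (3,5): δ = 45.76°  ·
  (4,5): δ = 119.45°  ·
antipodal pairs: 5

count = 5; pairs: (0,3), (0,4), (1,4), (1,5), (2,5)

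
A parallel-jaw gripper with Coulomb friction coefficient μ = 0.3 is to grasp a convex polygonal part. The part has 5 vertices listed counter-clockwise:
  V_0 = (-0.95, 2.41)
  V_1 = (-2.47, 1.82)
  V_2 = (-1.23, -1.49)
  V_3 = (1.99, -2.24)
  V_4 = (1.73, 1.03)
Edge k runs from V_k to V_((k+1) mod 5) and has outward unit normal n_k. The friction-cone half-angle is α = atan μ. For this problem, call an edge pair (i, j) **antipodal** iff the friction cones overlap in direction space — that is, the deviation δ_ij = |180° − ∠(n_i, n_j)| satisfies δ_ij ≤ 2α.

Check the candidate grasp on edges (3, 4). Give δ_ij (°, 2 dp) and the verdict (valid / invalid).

α = atan 0.3 = 16.70°;  2α = 33.40°
edge 3: e_3 = (-0.26, +3.27);  n_3 = (+0.9969, +0.0793)
edge 4: e_4 = (-2.68, +1.38);  n_4 = (+0.4578, +0.8891)
∠(n_3, n_4) = 58.21°
δ = |180° − 58.21°| = 121.79°
121.79° > 2α = 33.40°  →  invalid

δ = 121.79°, invalid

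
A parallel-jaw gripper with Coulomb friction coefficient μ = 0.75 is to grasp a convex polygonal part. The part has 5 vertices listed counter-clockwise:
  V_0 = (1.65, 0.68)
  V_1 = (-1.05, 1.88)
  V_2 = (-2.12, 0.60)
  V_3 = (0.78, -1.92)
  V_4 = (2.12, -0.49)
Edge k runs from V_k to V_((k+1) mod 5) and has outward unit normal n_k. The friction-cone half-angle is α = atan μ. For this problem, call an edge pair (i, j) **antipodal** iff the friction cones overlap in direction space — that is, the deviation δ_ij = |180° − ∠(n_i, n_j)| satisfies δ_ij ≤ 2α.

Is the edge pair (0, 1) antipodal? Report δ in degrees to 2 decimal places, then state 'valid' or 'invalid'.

δ = 105.93°, invalid

α = atan 0.75 = 36.87°;  2α = 73.74°
edge 0: e_0 = (-2.70, +1.20);  n_0 = (+0.4061, +0.9138)
edge 1: e_1 = (-1.07, -1.28);  n_1 = (-0.7672, +0.6414)
∠(n_0, n_1) = 74.07°
δ = |180° − 74.07°| = 105.93°
105.93° > 2α = 73.74°  →  invalid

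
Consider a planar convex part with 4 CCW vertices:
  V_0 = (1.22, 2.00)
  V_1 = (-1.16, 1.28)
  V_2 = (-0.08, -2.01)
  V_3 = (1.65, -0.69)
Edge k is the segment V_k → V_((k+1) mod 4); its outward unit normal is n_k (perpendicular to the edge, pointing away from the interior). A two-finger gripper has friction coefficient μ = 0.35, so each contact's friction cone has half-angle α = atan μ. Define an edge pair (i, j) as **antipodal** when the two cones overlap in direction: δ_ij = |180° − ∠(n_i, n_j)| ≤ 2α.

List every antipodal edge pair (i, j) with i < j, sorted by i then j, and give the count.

count = 2; pairs: (0,2), (1,3)

α = atan 0.35 = 19.29°;  2α = 38.58°
n_0 = (-0.2896, +0.9572)
n_1 = (-0.9501, -0.3119)
n_2 = (+0.6066, -0.7950)
n_3 = (+0.9875, +0.1578)
  (0,1): δ = 88.66°  ·
  (0,2): δ = 20.51°  ✓
  (0,3): δ = 82.25°  ·
  (1,2): δ = 70.83°  ·
  (1,3): δ = 9.09°  ✓
  (2,3): δ = 118.26°  ·
antipodal pairs: 2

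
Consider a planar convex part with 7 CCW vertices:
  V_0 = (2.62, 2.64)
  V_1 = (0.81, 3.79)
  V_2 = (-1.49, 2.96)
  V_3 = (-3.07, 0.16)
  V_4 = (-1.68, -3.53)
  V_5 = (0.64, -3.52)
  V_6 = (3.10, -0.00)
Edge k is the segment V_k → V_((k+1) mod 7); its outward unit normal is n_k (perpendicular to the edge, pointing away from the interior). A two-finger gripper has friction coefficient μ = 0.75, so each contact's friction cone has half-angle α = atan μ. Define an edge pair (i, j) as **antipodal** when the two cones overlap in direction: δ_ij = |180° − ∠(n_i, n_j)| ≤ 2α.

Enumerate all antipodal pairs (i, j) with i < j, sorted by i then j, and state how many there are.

α = atan 0.75 = 36.87°;  2α = 73.74°
n_0 = (+0.5363, +0.8440)
n_1 = (-0.3394, +0.9406)
n_2 = (-0.8709, +0.4914)
n_3 = (-0.9358, -0.3525)
n_4 = (+0.0043, -1.0000)
n_5 = (+0.8197, -0.5728)
n_6 = (+0.9839, +0.1789)
  (0,1): δ = 127.73°  ·
  (0,2): δ = 87.01°  ·
  (0,3): δ = 36.93°  ✓
  (0,4): δ = 32.68°  ✓
  (0,5): δ = 87.48°  ·
  (0,6): δ = 132.74°  ·
  (1,2): δ = 139.28°  ·
  (1,3): δ = 89.20°  ·
  (1,4): δ = 19.60°  ✓
  (1,5): δ = 35.21°  ✓
  (1,6): δ = 80.46°  ·
  (2,3): δ = 129.92°  ·
  (2,4): δ = 60.32°  ✓
  (2,5): δ = 5.51°  ✓
  (2,6): δ = 39.74°  ✓
  (3,4): δ = 110.39°  ·
  (3,5): δ = 55.59°  ✓
  (3,6): δ = 10.34°  ✓
  (4,5): δ = 125.20°  ·
  (4,6): δ = 79.94°  ·
  (5,6): δ = 134.75°  ·
antipodal pairs: 9

count = 9; pairs: (0,3), (0,4), (1,4), (1,5), (2,4), (2,5), (2,6), (3,5), (3,6)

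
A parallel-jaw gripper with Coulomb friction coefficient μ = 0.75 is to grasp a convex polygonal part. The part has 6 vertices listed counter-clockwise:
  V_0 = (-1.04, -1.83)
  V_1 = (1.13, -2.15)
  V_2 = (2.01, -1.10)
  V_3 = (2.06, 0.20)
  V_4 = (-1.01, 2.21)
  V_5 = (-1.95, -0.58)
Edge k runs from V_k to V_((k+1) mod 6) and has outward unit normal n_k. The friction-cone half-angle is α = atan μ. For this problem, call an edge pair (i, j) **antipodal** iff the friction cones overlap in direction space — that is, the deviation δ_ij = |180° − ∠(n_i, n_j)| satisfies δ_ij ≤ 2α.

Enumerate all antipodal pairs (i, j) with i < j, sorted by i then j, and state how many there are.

α = atan 0.75 = 36.87°;  2α = 73.74°
n_0 = (-0.1459, -0.9893)
n_1 = (+0.7664, -0.6423)
n_2 = (+0.9993, -0.0384)
n_3 = (+0.5478, +0.8366)
n_4 = (-0.9477, +0.3193)
n_5 = (-0.8085, -0.5886)
  (0,1): δ = 121.58°  ·
  (0,2): δ = 83.81°  ·
  (0,3): δ = 24.83°  ✓
  (0,4): δ = 79.77°  ·
  (0,5): δ = 134.44°  ·
  (1,2): δ = 142.24°  ·
  (1,3): δ = 83.25°  ·
  (1,4): δ = 21.35°  ✓
  (1,5): δ = 76.02°  ·
  (2,3): δ = 121.01°  ·
  (2,4): δ = 16.42°  ✓
  (2,5): δ = 38.26°  ✓
  (3,4): δ = 75.41°  ·
  (3,5): δ = 20.73°  ✓
  (4,5): δ = 125.33°  ·
antipodal pairs: 5

count = 5; pairs: (0,3), (1,4), (2,4), (2,5), (3,5)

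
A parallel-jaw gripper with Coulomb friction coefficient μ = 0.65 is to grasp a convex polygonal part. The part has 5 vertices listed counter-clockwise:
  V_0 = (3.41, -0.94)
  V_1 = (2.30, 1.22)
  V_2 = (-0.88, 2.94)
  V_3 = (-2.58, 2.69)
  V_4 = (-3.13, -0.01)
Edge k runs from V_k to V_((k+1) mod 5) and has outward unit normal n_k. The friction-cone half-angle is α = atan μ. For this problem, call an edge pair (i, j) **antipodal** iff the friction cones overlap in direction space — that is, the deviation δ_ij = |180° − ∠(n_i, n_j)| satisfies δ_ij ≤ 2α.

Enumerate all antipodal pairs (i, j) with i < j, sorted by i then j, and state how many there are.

α = atan 0.65 = 33.02°;  2α = 66.05°
n_0 = (+0.8894, +0.4571)
n_1 = (+0.4757, +0.8796)
n_2 = (-0.1455, +0.9894)
n_3 = (-0.9799, +0.1996)
n_4 = (-0.1408, -0.9900)
  (0,1): δ = 145.61°  ·
  (0,2): δ = 108.83°  ·
  (0,3): δ = 38.71°  ✓
  (0,4): δ = 54.71°  ✓
  (1,2): δ = 143.23°  ·
  (1,3): δ = 73.11°  ·
  (1,4): δ = 20.31°  ✓
  (2,3): δ = 109.88°  ·
  (2,4): δ = 16.46°  ✓
  (3,4): δ = 86.58°  ·
antipodal pairs: 4

count = 4; pairs: (0,3), (0,4), (1,4), (2,4)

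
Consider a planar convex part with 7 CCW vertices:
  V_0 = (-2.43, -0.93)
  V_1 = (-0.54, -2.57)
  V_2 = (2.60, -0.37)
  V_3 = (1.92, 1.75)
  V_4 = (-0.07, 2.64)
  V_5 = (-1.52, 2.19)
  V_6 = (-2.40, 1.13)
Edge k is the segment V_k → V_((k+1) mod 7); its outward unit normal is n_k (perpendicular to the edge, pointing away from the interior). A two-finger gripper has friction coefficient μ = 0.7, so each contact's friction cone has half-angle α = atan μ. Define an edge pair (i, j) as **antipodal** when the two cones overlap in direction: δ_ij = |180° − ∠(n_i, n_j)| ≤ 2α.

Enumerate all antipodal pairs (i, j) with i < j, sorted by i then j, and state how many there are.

count = 10; pairs: (0,2), (0,3), (0,4), (1,3), (1,4), (1,5), (1,6), (2,5), (2,6), (3,6)

α = atan 0.7 = 34.99°;  2α = 69.98°
n_0 = (-0.6554, -0.7553)
n_1 = (+0.5738, -0.8190)
n_2 = (+0.9522, +0.3054)
n_3 = (+0.4083, +0.9129)
n_4 = (-0.2964, +0.9551)
n_5 = (-0.7694, +0.6388)
n_6 = (-0.9999, +0.0146)
  (0,1): δ = 104.03°  ·
  (0,2): δ = 31.27°  ✓
  (0,3): δ = 16.85°  ✓
  (0,4): δ = 58.19°  ✓
  (0,5): δ = 91.25°  ·
  (0,6): δ = 130.11°  ·
  (1,2): δ = 107.23°  ·
  (1,3): δ = 59.11°  ✓
  (1,4): δ = 17.78°  ✓
  (1,5): δ = 15.28°  ✓
  (1,6): δ = 54.15°  ✓
  (2,3): δ = 131.88°  ·
  (2,4): δ = 90.54°  ·
  (2,5): δ = 57.48°  ✓
  (2,6): δ = 18.62°  ✓
  (3,4): δ = 138.66°  ·
  (3,5): δ = 105.60°  ·
  (3,6): δ = 66.74°  ✓
  (4,5): δ = 146.94°  ·
  (4,6): δ = 108.08°  ·
  (5,6): δ = 141.14°  ·
antipodal pairs: 10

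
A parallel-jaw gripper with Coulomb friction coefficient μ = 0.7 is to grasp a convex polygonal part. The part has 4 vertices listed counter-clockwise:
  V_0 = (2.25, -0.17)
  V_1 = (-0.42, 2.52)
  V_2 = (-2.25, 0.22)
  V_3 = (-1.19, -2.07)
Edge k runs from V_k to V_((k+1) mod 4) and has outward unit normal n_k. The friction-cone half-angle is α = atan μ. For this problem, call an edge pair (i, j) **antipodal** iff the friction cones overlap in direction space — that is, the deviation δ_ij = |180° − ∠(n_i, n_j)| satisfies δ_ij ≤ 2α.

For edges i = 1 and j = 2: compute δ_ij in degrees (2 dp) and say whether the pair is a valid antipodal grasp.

α = atan 0.7 = 34.99°;  2α = 69.98°
edge 1: e_1 = (-1.83, -2.30);  n_1 = (-0.7825, +0.6226)
edge 2: e_2 = (+1.06, -2.29);  n_2 = (-0.9075, -0.4201)
∠(n_1, n_2) = 63.35°
δ = |180° − 63.35°| = 116.65°
116.65° > 2α = 69.98°  →  invalid

δ = 116.65°, invalid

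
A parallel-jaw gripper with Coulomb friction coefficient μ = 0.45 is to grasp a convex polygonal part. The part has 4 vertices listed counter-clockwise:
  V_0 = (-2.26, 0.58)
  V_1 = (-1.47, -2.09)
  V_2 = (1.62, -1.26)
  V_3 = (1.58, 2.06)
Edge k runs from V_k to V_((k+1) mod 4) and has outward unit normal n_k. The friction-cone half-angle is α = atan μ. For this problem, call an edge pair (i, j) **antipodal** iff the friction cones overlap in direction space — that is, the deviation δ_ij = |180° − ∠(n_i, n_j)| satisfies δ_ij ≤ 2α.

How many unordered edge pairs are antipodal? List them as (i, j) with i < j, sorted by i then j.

α = atan 0.45 = 24.23°;  2α = 48.46°
n_0 = (-0.9589, -0.2837)
n_1 = (+0.2594, -0.9658)
n_2 = (+0.9999, +0.0120)
n_3 = (-0.3596, +0.9331)
  (0,1): δ = 91.45°  ·
  (0,2): δ = 15.79°  ✓
  (0,3): δ = 94.60°  ·
  (1,2): δ = 104.34°  ·
  (1,3): δ = 6.04°  ✓
  (2,3): δ = 69.61°  ·
antipodal pairs: 2

count = 2; pairs: (0,2), (1,3)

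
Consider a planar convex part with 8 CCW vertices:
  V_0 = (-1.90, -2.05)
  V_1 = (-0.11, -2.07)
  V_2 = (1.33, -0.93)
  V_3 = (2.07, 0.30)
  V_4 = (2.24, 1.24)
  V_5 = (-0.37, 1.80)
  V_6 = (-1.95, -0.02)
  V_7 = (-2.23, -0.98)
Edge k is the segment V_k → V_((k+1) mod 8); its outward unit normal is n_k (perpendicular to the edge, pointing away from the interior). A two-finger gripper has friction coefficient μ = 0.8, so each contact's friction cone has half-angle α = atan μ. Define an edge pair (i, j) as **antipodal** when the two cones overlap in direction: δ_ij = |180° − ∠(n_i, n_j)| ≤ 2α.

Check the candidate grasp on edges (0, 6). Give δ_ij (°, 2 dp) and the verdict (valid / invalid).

α = atan 0.8 = 38.66°;  2α = 77.32°
edge 0: e_0 = (+1.79, -0.02);  n_0 = (-0.0112, -0.9999)
edge 6: e_6 = (-0.28, -0.96);  n_6 = (-0.9600, +0.2800)
∠(n_0, n_6) = 105.62°
δ = |180° − 105.62°| = 74.38°
74.38° ≤ 2α = 77.32°  →  valid

δ = 74.38°, valid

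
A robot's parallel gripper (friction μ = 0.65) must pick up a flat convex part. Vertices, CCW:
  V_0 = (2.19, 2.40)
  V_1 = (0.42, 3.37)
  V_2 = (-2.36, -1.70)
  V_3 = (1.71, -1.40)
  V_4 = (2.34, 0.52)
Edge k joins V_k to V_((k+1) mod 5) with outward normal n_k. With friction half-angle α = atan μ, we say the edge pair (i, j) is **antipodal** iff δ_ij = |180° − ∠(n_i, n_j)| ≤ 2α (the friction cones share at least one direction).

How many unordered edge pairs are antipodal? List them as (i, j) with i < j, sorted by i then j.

α = atan 0.65 = 33.02°;  2α = 66.05°
n_0 = (+0.4806, +0.8769)
n_1 = (-0.8768, +0.4808)
n_2 = (+0.0735, -0.9973)
n_3 = (+0.9502, -0.3118)
n_4 = (+0.9968, +0.0795)
  (0,1): δ = 90.01°  ·
  (0,2): δ = 32.94°  ✓
  (0,3): δ = 100.56°  ·
  (0,4): δ = 123.29°  ·
  (1,2): δ = 57.05°  ✓
  (1,3): δ = 10.57°  ✓
  (1,4): δ = 33.30°  ✓
  (2,3): δ = 112.38°  ·
  (2,4): δ = 89.65°  ·
  (3,4): δ = 157.27°  ·
antipodal pairs: 4

count = 4; pairs: (0,2), (1,2), (1,3), (1,4)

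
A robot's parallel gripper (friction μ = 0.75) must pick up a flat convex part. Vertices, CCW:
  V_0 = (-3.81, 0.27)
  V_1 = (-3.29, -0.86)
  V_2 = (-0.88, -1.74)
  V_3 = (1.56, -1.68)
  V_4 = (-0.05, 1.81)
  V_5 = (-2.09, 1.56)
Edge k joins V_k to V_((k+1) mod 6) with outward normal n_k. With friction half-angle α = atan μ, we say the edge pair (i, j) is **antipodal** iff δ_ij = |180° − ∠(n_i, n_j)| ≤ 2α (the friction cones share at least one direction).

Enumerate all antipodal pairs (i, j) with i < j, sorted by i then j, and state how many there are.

α = atan 0.75 = 36.87°;  2α = 73.74°
n_0 = (-0.9084, -0.4180)
n_1 = (-0.3430, -0.9393)
n_2 = (+0.0246, -0.9997)
n_3 = (+0.9080, +0.4189)
n_4 = (-0.1216, +0.9926)
n_5 = (-0.6000, +0.8000)
  (0,1): δ = 134.77°  ·
  (0,2): δ = 113.30°  ·
  (0,3): δ = 0.05°  ✓
  (0,4): δ = 72.28°  ✓
  (0,5): δ = 102.16°  ·
  (1,2): δ = 158.53°  ·
  (1,3): δ = 45.18°  ✓
  (1,4): δ = 27.05°  ✓
  (1,5): δ = 56.93°  ✓
  (2,3): δ = 66.64°  ✓
  (2,4): δ = 5.58°  ✓
  (2,5): δ = 35.46°  ✓
  (3,4): δ = 107.78°  ·
  (3,5): δ = 77.89°  ·
  (4,5): δ = 150.12°  ·
antipodal pairs: 8

count = 8; pairs: (0,3), (0,4), (1,3), (1,4), (1,5), (2,3), (2,4), (2,5)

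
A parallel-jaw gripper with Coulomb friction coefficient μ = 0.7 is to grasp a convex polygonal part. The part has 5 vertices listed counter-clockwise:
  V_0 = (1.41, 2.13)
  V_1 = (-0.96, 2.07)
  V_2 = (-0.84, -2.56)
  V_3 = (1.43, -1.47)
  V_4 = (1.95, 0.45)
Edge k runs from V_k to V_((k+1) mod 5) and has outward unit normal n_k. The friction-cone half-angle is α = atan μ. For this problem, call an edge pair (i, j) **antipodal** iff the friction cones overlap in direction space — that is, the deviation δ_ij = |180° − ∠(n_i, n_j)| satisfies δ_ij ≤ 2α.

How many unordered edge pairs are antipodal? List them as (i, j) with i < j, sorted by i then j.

α = atan 0.7 = 34.99°;  2α = 69.98°
n_0 = (-0.0253, +0.9997)
n_1 = (-0.9997, -0.0259)
n_2 = (+0.4329, -0.9015)
n_3 = (+0.9652, -0.2614)
n_4 = (+0.9520, +0.3060)
  (0,1): δ = 89.97°  ·
  (0,2): δ = 24.20°  ✓
  (0,3): δ = 73.40°  ·
  (0,4): δ = 106.37°  ·
  (1,2): δ = 65.84°  ✓
  (1,3): δ = 16.64°  ✓
  (1,4): δ = 16.33°  ✓
  (2,3): δ = 130.80°  ·
  (2,4): δ = 97.83°  ·
  (3,4): δ = 147.03°  ·
antipodal pairs: 4

count = 4; pairs: (0,2), (1,2), (1,3), (1,4)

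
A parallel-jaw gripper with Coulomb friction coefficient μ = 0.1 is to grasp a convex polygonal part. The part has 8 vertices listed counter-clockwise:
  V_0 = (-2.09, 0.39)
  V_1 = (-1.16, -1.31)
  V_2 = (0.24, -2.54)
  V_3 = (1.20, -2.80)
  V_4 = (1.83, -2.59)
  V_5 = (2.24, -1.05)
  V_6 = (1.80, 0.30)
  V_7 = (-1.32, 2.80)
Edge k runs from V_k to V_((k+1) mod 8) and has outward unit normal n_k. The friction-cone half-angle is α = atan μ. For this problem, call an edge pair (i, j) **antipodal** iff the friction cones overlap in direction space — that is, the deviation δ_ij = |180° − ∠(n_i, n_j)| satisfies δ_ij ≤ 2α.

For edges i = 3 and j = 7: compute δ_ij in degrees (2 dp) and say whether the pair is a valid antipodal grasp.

δ = 53.85°, invalid

α = atan 0.1 = 5.71°;  2α = 11.42°
edge 3: e_3 = (+0.63, +0.21);  n_3 = (+0.3162, -0.9487)
edge 7: e_7 = (-0.77, -2.41);  n_7 = (-0.9526, +0.3043)
∠(n_3, n_7) = 126.15°
δ = |180° − 126.15°| = 53.85°
53.85° > 2α = 11.42°  →  invalid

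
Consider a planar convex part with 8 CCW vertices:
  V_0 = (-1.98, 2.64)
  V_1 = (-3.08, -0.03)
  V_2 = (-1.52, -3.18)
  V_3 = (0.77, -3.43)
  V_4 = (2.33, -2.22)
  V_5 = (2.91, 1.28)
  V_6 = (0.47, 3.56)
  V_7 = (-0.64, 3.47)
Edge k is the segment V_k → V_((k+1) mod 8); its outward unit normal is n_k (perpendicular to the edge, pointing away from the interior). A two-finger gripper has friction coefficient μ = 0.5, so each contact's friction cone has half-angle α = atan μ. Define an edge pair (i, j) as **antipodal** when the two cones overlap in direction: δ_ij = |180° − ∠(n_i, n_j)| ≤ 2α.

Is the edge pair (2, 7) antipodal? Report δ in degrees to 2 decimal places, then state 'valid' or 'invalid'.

α = atan 0.5 = 26.57°;  2α = 53.13°
edge 2: e_2 = (+2.29, -0.25);  n_2 = (-0.1085, -0.9941)
edge 7: e_7 = (-1.34, -0.83);  n_7 = (-0.5266, +0.8501)
∠(n_2, n_7) = 142.00°
δ = |180° − 142.00°| = 38.00°
38.00° ≤ 2α = 53.13°  →  valid

δ = 38.00°, valid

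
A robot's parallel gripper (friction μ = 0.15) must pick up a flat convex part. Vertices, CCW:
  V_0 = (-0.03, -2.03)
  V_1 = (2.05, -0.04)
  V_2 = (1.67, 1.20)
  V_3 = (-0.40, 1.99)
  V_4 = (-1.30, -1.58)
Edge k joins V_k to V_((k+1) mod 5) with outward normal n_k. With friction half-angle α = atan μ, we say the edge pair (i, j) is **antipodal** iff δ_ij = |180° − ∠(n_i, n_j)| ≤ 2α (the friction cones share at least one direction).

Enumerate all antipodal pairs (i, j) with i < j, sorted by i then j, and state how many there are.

α = atan 0.15 = 8.53°;  2α = 17.06°
n_0 = (+0.6913, -0.7226)
n_1 = (+0.9561, +0.2930)
n_2 = (+0.3566, +0.9343)
n_3 = (-0.9697, +0.2445)
n_4 = (-0.3340, -0.9426)
  (0,1): δ = 116.70°  ·
  (0,2): δ = 64.62°  ·
  (0,3): δ = 32.12°  ·
  (0,4): δ = 116.76°  ·
  (1,2): δ = 127.93°  ·
  (1,3): δ = 31.19°  ·
  (1,4): δ = 53.45°  ·
  (2,3): δ = 83.26°  ·
  (2,4): δ = 1.38°  ✓
  (3,4): δ = 95.36°  ·
antipodal pairs: 1

count = 1; pairs: (2,4)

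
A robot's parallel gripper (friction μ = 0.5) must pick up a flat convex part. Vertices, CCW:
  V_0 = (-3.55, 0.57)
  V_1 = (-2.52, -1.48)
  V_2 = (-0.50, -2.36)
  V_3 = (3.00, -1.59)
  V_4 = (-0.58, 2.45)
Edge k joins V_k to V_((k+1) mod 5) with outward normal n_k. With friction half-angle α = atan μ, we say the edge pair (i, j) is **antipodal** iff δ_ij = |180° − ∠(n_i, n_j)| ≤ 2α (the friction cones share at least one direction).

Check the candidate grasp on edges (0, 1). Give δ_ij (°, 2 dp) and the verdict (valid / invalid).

α = atan 0.5 = 26.57°;  2α = 53.13°
edge 0: e_0 = (+1.03, -2.05);  n_0 = (-0.8936, -0.4490)
edge 1: e_1 = (+2.02, -0.88);  n_1 = (-0.3994, -0.9168)
∠(n_0, n_1) = 39.78°
δ = |180° − 39.78°| = 140.22°
140.22° > 2α = 53.13°  →  invalid

δ = 140.22°, invalid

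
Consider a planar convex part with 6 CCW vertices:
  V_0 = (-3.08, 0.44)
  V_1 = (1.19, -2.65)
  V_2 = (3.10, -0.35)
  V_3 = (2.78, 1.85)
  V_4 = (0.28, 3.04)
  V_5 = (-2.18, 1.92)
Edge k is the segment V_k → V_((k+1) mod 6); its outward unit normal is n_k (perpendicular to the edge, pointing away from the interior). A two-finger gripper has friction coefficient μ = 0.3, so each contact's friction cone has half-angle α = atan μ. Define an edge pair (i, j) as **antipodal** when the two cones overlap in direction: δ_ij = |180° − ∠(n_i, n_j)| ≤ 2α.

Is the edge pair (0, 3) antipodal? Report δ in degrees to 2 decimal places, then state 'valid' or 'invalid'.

α = atan 0.3 = 16.70°;  2α = 33.40°
edge 0: e_0 = (+4.27, -3.09);  n_0 = (-0.5863, -0.8101)
edge 3: e_3 = (-2.50, +1.19);  n_3 = (+0.4298, +0.9029)
∠(n_0, n_3) = 169.56°
δ = |180° − 169.56°| = 10.44°
10.44° ≤ 2α = 33.40°  →  valid

δ = 10.44°, valid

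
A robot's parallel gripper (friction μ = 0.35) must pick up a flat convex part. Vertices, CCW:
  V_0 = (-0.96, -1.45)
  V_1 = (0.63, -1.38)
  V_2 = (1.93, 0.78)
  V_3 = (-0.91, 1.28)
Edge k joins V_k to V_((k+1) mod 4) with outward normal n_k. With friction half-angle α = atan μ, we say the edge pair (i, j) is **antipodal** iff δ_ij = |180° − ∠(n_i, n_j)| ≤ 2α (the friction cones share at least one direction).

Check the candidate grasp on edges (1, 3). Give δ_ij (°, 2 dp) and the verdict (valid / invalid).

α = atan 0.35 = 19.29°;  2α = 38.58°
edge 1: e_1 = (+1.30, +2.16);  n_1 = (+0.8568, -0.5157)
edge 3: e_3 = (-0.05, -2.73);  n_3 = (-0.9998, +0.0183)
∠(n_1, n_3) = 150.01°
δ = |180° − 150.01°| = 29.99°
29.99° ≤ 2α = 38.58°  →  valid

δ = 29.99°, valid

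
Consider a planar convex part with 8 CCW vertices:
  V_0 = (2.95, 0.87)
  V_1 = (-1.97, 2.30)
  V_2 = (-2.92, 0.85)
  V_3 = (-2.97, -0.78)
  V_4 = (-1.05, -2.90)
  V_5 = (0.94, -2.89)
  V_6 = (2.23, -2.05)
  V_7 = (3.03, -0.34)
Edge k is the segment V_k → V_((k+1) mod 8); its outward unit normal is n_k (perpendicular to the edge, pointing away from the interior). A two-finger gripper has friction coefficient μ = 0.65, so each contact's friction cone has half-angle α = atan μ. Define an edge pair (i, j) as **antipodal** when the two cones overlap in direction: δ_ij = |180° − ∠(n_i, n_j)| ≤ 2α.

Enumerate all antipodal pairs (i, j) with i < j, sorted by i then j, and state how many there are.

count = 11; pairs: (0,3), (0,4), (0,5), (1,4), (1,5), (1,6), (1,7), (2,5), (2,6), (2,7), (3,7)

α = atan 0.65 = 33.02°;  2α = 66.05°
n_0 = (+0.2791, +0.9603)
n_1 = (-0.8365, +0.5480)
n_2 = (-0.9995, +0.0307)
n_3 = (-0.7412, -0.6713)
n_4 = (+0.0050, -1.0000)
n_5 = (+0.5457, -0.8380)
n_6 = (+0.9058, -0.4238)
n_7 = (+0.9978, +0.0660)
  (0,1): δ = 107.03°  ·
  (0,2): δ = 75.55°  ·
  (0,3): δ = 31.63°  ✓
  (0,4): δ = 16.49°  ✓
  (0,5): δ = 49.28°  ✓
  (0,6): δ = 81.13°  ·
  (0,7): δ = 109.99°  ·
  (1,2): δ = 148.53°  ·
  (1,3): δ = 104.60°  ·
  (1,4): δ = 56.48°  ✓
  (1,5): δ = 23.70°  ✓
  (1,6): δ = 8.16°  ✓
  (1,7): δ = 37.01°  ✓
  (2,3): δ = 136.08°  ·
  (2,4): δ = 87.96°  ·
  (2,5): δ = 55.17°  ✓
  (2,6): δ = 23.31°  ✓
  (2,7): δ = 5.54°  ✓
  (3,4): δ = 131.88°  ·
  (3,5): δ = 99.10°  ·
  (3,6): δ = 67.24°  ·
  (3,7): δ = 38.38°  ✓
  (4,5): δ = 147.22°  ·
  (4,6): δ = 115.36°  ·
  (4,7): δ = 86.51°  ·
  (5,6): δ = 148.14°  ·
  (5,7): δ = 119.29°  ·
  (6,7): δ = 151.15°  ·
antipodal pairs: 11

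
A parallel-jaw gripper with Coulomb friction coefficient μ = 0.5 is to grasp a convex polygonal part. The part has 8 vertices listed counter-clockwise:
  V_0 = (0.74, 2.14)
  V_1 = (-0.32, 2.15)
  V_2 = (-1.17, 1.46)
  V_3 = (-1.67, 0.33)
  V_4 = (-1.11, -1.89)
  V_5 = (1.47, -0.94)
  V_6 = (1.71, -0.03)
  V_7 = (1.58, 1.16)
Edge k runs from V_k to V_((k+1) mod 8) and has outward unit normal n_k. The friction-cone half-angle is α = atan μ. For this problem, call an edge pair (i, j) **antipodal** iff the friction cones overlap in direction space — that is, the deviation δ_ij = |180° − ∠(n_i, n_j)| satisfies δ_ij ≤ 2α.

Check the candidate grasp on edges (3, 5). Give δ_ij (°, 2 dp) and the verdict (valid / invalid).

α = atan 0.5 = 26.57°;  2α = 53.13°
edge 3: e_3 = (+0.56, -2.22);  n_3 = (-0.9696, -0.2446)
edge 5: e_5 = (+0.24, +0.91);  n_5 = (+0.9669, -0.2550)
∠(n_3, n_5) = 151.07°
δ = |180° − 151.07°| = 28.93°
28.93° ≤ 2α = 53.13°  →  valid

δ = 28.93°, valid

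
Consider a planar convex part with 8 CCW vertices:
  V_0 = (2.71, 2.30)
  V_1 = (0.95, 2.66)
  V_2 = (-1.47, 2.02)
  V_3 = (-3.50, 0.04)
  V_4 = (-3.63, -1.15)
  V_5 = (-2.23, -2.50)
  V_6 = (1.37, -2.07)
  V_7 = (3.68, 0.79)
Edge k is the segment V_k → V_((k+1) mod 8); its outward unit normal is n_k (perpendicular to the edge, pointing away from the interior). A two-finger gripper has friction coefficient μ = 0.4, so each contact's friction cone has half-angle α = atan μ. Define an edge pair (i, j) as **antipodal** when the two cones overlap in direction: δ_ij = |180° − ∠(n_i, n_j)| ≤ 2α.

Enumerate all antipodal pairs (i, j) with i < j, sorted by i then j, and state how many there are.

α = atan 0.4 = 21.80°;  2α = 43.60°
n_0 = (+0.2004, +0.9797)
n_1 = (-0.2557, +0.9668)
n_2 = (-0.6982, +0.7159)
n_3 = (-0.9941, +0.1086)
n_4 = (-0.6941, -0.7198)
n_5 = (+0.1186, -0.9929)
n_6 = (+0.7779, -0.6283)
n_7 = (+0.8414, +0.5405)
  (0,1): δ = 153.63°  ·
  (0,2): δ = 124.15°  ·
  (0,3): δ = 84.67°  ·
  (0,4): δ = 32.40°  ✓
  (0,5): δ = 18.37°  ✓
  (0,6): δ = 62.63°  ·
  (0,7): δ = 134.28°  ·
  (1,2): δ = 150.53°  ·
  (1,3): δ = 111.05°  ·
  (1,4): δ = 58.77°  ·
  (1,5): δ = 8.00°  ✓
  (1,6): δ = 36.26°  ✓
  (1,7): δ = 107.90°  ·
  (2,3): δ = 140.52°  ·
  (2,4): δ = 88.24°  ·
  (2,5): δ = 37.47°  ✓
  (2,6): δ = 6.79°  ✓
  (2,7): δ = 78.43°  ·
  (3,4): δ = 127.72°  ·
  (3,5): δ = 76.95°  ·
  (3,6): δ = 32.69°  ✓
  (3,7): δ = 38.95°  ✓
  (4,5): δ = 129.23°  ·
  (4,6): δ = 84.97°  ·
  (4,7): δ = 13.33°  ✓
  (5,6): δ = 135.74°  ·
  (5,7): δ = 64.10°  ·
  (6,7): δ = 108.36°  ·
antipodal pairs: 9

count = 9; pairs: (0,4), (0,5), (1,5), (1,6), (2,5), (2,6), (3,6), (3,7), (4,7)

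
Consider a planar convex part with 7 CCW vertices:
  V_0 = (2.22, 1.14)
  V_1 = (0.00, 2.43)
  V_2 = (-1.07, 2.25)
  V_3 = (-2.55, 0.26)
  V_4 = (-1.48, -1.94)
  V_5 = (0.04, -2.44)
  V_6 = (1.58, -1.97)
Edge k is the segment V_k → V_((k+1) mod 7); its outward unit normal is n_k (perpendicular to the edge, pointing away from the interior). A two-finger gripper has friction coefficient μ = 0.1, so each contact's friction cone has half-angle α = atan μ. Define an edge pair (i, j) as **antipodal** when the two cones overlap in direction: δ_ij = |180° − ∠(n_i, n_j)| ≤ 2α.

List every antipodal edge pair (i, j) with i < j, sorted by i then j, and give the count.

α = atan 0.1 = 5.71°;  2α = 11.42°
n_0 = (+0.5024, +0.8646)
n_1 = (-0.1659, +0.9861)
n_2 = (-0.8024, +0.5968)
n_3 = (-0.8993, -0.4374)
n_4 = (-0.3125, -0.9499)
n_5 = (+0.2919, -0.9564)
n_6 = (+0.9795, -0.2016)
  (0,1): δ = 140.29°  ·
  (0,2): δ = 96.48°  ·
  (0,3): δ = 33.90°  ·
  (0,4): δ = 11.95°  ·
  (0,5): δ = 47.13°  ·
  (0,6): δ = 108.53°  ·
  (1,2): δ = 136.19°  ·
  (1,3): δ = 73.61°  ·
  (1,4): δ = 27.76°  ·
  (1,5): δ = 7.42°  ✓
  (1,6): δ = 68.82°  ·
  (2,3): δ = 117.42°  ·
  (2,4): δ = 71.57°  ·
  (2,5): δ = 36.39°  ·
  (2,6): δ = 25.01°  ·
  (3,4): δ = 134.15°  ·
  (3,5): δ = 98.96°  ·
  (3,6): δ = 37.57°  ·
  (4,5): δ = 144.82°  ·
  (4,6): δ = 83.42°  ·
  (5,6): δ = 118.60°  ·
antipodal pairs: 1

count = 1; pairs: (1,5)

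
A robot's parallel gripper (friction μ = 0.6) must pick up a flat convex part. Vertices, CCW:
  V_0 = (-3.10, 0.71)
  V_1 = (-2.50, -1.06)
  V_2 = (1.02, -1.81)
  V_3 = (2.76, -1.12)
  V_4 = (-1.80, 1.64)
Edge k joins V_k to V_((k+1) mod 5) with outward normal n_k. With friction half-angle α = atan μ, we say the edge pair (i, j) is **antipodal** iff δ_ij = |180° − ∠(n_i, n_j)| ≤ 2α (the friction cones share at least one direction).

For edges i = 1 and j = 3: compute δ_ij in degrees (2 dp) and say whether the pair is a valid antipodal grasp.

δ = 19.16°, valid

α = atan 0.6 = 30.96°;  2α = 61.93°
edge 1: e_1 = (+3.52, -0.75);  n_1 = (-0.2084, -0.9780)
edge 3: e_3 = (-4.56, +2.76);  n_3 = (+0.5178, +0.8555)
∠(n_1, n_3) = 160.84°
δ = |180° − 160.84°| = 19.16°
19.16° ≤ 2α = 61.93°  →  valid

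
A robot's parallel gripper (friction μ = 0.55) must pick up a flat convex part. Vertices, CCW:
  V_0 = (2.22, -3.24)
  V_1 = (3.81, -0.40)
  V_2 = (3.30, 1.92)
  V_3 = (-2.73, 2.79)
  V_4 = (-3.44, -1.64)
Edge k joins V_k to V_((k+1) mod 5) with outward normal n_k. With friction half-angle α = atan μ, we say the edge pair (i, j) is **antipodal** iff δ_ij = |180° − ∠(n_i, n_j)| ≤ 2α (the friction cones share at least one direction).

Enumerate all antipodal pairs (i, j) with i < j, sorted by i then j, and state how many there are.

α = atan 0.55 = 28.81°;  2α = 57.62°
n_0 = (+0.8726, -0.4885)
n_1 = (+0.9767, +0.2147)
n_2 = (+0.1428, +0.9898)
n_3 = (-0.9874, +0.1583)
n_4 = (-0.2720, -0.9623)
  (0,1): δ = 138.36°  ·
  (0,2): δ = 68.97°  ·
  (0,3): δ = 20.14°  ✓
  (0,4): δ = 103.46°  ·
  (1,2): δ = 110.61°  ·
  (1,3): δ = 21.50°  ✓
  (1,4): δ = 61.82°  ·
  (2,3): δ = 90.90°  ·
  (2,4): δ = 7.57°  ✓
  (3,4): δ = 96.68°  ·
antipodal pairs: 3

count = 3; pairs: (0,3), (1,3), (2,4)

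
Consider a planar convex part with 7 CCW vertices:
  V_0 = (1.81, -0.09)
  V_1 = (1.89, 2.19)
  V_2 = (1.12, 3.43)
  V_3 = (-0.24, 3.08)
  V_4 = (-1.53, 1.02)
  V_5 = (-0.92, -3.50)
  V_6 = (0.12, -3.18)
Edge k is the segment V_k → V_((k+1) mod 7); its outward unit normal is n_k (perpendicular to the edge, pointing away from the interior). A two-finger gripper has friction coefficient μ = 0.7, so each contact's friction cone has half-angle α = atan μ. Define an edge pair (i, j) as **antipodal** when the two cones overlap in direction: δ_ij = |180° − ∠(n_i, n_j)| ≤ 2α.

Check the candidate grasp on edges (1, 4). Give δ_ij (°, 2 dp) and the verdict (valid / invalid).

δ = 24.15°, valid

α = atan 0.7 = 34.99°;  2α = 69.98°
edge 1: e_1 = (-0.77, +1.24);  n_1 = (+0.8495, +0.5275)
edge 4: e_4 = (+0.61, -4.52);  n_4 = (-0.9910, -0.1337)
∠(n_1, n_4) = 155.85°
δ = |180° − 155.85°| = 24.15°
24.15° ≤ 2α = 69.98°  →  valid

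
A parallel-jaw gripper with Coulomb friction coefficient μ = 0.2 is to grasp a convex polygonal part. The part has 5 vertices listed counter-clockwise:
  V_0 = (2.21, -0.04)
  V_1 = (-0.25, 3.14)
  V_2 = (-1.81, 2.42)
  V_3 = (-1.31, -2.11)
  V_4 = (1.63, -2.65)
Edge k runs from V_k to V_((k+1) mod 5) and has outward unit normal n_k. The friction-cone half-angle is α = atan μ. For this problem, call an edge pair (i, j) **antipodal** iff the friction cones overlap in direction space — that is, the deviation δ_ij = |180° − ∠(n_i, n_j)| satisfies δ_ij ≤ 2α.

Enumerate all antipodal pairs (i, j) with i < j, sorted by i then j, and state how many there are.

α = atan 0.2 = 11.31°;  2α = 22.62°
n_0 = (+0.7910, +0.6119)
n_1 = (-0.4191, +0.9080)
n_2 = (-0.9940, -0.1097)
n_3 = (-0.1807, -0.9835)
n_4 = (+0.9762, -0.2169)
  (0,1): δ = 102.95°  ·
  (0,2): δ = 31.43°  ·
  (0,3): δ = 41.87°  ·
  (0,4): δ = 129.75°  ·
  (1,2): δ = 108.48°  ·
  (1,3): δ = 35.18°  ·
  (1,4): δ = 52.70°  ·
  (2,3): δ = 106.71°  ·
  (2,4): δ = 18.83°  ✓
  (3,4): δ = 92.12°  ·
antipodal pairs: 1

count = 1; pairs: (2,4)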